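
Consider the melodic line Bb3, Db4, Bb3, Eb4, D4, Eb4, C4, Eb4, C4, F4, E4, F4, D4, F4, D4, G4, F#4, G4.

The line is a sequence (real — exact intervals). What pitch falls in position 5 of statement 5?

Grouping in 6s, the 5th note of each cell is D4, E4, F#4.
Carrying that up a 2nd forward: G#4 → A#4.

A#4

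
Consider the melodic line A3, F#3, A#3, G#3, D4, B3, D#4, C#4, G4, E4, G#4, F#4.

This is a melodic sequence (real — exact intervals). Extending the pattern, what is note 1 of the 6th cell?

Bb5

The unit is 4 notes. Position-1 pitches of the 3 shown cells: A3, D4, G4.
Each moves up a 4th. Continuing: C5 → F5 → Bb5.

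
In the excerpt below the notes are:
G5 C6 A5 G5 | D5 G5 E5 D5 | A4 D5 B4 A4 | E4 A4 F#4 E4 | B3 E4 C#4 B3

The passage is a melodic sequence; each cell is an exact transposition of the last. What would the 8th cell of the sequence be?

Taking 4-note groups, the heads are G5, D5, A4, E4, B3: the pattern moves down a 4th.
Extending down a 4th: F#3 → C#3 → G#2.
Statement 8 starts on G#2 and keeps the same exact contour: G#2 C#3 A#2 G#2.

G#2 C#3 A#2 G#2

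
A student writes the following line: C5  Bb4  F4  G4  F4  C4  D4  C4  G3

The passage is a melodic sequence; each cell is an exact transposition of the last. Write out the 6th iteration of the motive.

B2 A2 E2

With a 3-note motive the entries are C5, G4, D4, each down a 4th from the previous.
Continuing the starts: A3 → E3 → B2.
So cell 6 is B2 A2 E2.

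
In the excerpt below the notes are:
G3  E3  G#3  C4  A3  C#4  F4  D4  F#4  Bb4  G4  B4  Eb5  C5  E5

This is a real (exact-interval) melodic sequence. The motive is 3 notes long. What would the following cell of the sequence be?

Ab5 F5 A5

Unit = 3 notes; the statements start on G3, C4, F4, Bb4, Eb5, moving up a 4th each time.
So cell 6 is Ab5 F5 A5.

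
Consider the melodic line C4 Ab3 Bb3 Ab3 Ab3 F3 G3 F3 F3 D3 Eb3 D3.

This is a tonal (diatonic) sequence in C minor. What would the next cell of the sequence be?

D3 Bb2 C3 Bb2

With a 4-note motive the entries are C4, Ab3, F3, each down a 3rd from the previous.
Statement 4 starts on D3 and keeps the same diatonic contour: D3 Bb2 C3 Bb2.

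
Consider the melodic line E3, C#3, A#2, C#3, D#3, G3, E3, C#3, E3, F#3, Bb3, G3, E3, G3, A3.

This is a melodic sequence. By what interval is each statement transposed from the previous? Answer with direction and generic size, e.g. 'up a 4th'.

Taking 5-note groups, the heads are E3, G3, Bb3: the pattern moves up a 3rd.
E3 to G3 is up a 3rd.

up a 3rd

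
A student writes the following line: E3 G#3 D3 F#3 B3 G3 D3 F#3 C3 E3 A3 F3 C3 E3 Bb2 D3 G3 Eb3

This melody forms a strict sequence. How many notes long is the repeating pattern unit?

6

Try groups of 6 (3 cells in 18 notes):
E3 G#3 D3 F#3 B3 G3 | D3 F#3 C3 E3 A3 F3 | C3 E3 Bb2 D3 G3 Eb3
Each cell is the previous one down a 2nd — so the unit is 6 notes.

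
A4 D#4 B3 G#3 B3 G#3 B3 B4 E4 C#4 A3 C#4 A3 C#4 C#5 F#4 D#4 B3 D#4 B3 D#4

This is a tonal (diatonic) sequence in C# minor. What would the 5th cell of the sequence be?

E5 A4 F#4 D#4 F#4 D#4 F#4

With a 7-note motive the entries are A4, B4, C#5, each up a 2nd from the previous.
Continuing the starts: D#5 → E5.
Statement 5 starts on E5 and keeps the same diatonic contour: E5 A4 F#4 D#4 F#4 D#4 F#4.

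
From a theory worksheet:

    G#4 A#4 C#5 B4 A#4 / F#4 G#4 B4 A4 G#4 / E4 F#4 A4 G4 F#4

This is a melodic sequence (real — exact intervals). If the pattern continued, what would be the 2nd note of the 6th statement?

C4

With 5-note cells, note 2 of each statement runs A#4, G#4, F#4.
Each moves down a 2nd. Continuing: E4 → D4 → C4.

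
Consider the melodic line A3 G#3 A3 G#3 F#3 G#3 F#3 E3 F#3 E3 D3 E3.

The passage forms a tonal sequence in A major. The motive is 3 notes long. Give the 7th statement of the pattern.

B2 A2 B2

Taking 3-note groups, the heads are A3, G#3, F#3, E3: the pattern moves down a 2nd.
Extending down a 2nd: D3 → C#3 → B2.
Statement 7 starts on B2 and keeps the same diatonic contour: B2 A2 B2.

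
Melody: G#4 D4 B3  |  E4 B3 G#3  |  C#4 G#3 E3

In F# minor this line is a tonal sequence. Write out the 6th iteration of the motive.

The 3-note cells begin on G#4, E4, C#4 — each down a 3rd from the last.
Continuing the starts: A3 → F#3 → D3.
So cell 6 is D3 A2 F#2.

D3 A2 F#2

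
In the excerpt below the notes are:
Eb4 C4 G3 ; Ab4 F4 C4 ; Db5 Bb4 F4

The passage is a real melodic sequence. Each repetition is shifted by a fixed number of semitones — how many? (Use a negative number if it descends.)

5

Taking 3-note groups, the heads are Eb4, Ab4, Db5: the pattern moves up a 4th.
Eb4 to Ab4 spans +5 semitones.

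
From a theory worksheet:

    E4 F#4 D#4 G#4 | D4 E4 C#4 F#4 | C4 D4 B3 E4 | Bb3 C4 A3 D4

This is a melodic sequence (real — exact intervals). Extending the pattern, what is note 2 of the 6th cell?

Ab3

With 4-note cells, note 2 of each statement runs F#4, E4, D4, C4.
Each moves down a 2nd. Continuing: Bb3 → Ab3.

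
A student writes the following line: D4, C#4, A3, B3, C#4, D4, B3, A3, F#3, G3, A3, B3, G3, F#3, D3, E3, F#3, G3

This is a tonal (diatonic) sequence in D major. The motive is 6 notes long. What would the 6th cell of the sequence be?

The 6-note cells begin on D4, B3, G3 — each down a 3rd from the last.
Carrying on: E3 → C#3 → A2.
So cell 6 is A2 G2 E2 F#2 G2 A2.

A2 G2 E2 F#2 G2 A2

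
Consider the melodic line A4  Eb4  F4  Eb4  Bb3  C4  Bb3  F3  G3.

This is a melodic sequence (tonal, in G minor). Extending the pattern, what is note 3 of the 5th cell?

Grouping in 3s, the 3rd note of each cell is F4, C4, G3.
Each moves down a 4th. Continuing: D3 → A2.

A2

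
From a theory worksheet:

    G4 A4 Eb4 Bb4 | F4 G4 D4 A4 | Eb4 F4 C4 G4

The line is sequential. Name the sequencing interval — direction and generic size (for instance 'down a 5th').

With a 4-note motive the entries are G4, F4, Eb4, each down a 2nd from the previous.
From G4 to F4: down a 2nd.

down a 2nd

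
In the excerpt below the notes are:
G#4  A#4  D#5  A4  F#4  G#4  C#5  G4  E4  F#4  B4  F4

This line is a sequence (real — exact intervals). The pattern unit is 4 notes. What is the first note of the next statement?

The 4-note cells begin on G#4, F#4, E4 — each down a 2nd from the last.
One more step down a 2nd gives D4.

D4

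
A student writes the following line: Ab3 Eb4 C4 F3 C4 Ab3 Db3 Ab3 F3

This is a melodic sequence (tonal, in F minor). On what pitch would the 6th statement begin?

The 3-note cells begin on Ab3, F3, Db3 — each down a 3rd from the last.
Extending the heads down a 3rd: Bb2 → G2 → Eb2.

Eb2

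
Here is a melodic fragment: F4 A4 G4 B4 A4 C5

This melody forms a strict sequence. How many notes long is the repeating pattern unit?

Try groups of 2 (3 cells in 6 notes):
F4 A4 | G4 B4 | A4 C5
That's a consistent up a 2nd shift per cell, and no other grouping gives one.

2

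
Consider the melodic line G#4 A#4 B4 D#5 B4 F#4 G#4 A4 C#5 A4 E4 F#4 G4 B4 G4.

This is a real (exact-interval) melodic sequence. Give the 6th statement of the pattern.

Unit = 5 notes; the statements start on G#4, F#4, E4, moving down a 2nd each time.
Carrying on: D4 → C4 → Bb3.
So cell 6 is Bb3 C4 Db4 F4 Db4.

Bb3 C4 Db4 F4 Db4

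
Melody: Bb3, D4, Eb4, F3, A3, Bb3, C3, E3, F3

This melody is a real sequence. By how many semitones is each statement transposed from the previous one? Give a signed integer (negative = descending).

-5

Taking 3-note groups, the heads are Bb3, F3, C3: the pattern moves down a 4th.
Bb3 to F3 spans -5 semitones.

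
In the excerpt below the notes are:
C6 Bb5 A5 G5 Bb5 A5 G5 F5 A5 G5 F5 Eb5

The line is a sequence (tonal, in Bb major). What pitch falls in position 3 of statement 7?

Bb4

With 4-note cells, note 3 of each statement runs A5, G5, F5.
Each moves down a 2nd. Continuing: Eb5 → D5 → C5 → Bb4.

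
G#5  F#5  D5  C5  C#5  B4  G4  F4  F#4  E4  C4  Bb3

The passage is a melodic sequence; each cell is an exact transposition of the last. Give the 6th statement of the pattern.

A2 G2 Eb2 Db2

With a 4-note motive the entries are G#5, C#5, F#4, each down a 5th from the previous.
Extending down a 5th: B3 → E3 → A2.
Statement 6 starts on A2 and keeps the same exact contour: A2 G2 Eb2 Db2.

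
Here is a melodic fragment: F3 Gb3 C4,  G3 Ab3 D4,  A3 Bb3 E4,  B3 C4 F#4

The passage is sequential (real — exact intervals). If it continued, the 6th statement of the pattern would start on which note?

Unit = 3 notes; the statements start on F3, G3, A3, B3, moving up a 2nd each time.
Extending the heads up a 2nd: C#4 → D#4.

D#4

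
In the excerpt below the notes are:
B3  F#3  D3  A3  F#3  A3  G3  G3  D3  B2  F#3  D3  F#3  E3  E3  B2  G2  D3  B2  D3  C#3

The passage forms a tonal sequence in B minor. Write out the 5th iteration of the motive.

With a 7-note motive the entries are B3, G3, E3, each down a 3rd from the previous.
Carrying on: C#3 → A2.
Statement 5 starts on A2 and keeps the same diatonic contour: A2 E2 C#2 G2 E2 G2 F#2.

A2 E2 C#2 G2 E2 G2 F#2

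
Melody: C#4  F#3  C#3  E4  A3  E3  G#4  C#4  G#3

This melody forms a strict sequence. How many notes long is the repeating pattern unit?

There are 9 notes; a 3-note unit gives 3 cells:
C#4 F#3 C#3 | E4 A3 E3 | G#4 C#4 G#3
Every group is a transposition up a 3rd of the one before; no shorter unit works.

3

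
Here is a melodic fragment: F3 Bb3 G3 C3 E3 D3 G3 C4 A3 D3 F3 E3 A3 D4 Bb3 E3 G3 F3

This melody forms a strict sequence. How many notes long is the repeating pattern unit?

There are 18 notes; a 6-note unit gives 3 cells:
F3 Bb3 G3 C3 E3 D3 | G3 C4 A3 D3 F3 E3 | A3 D4 Bb3 E3 G3 F3
Every group is a transposition up a 2nd of the one before; no shorter unit works.

6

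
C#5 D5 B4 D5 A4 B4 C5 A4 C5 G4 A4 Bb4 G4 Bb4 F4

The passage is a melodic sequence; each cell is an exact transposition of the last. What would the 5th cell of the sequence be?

The 5-note cells begin on C#5, B4, A4 — each down a 2nd from the last.
Continuing the starts: G4 → F4.
Statement 5 starts on F4 and keeps the same exact contour: F4 Gb4 Eb4 Gb4 Db4.

F4 Gb4 Eb4 Gb4 Db4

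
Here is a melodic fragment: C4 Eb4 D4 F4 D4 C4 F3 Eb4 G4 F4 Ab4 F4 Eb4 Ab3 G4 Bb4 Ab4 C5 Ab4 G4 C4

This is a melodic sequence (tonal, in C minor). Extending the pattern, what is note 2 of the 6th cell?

Ab5

With 7-note cells, note 2 of each statement runs Eb4, G4, Bb4.
Each moves up a 3rd. Continuing: D5 → F5 → Ab5.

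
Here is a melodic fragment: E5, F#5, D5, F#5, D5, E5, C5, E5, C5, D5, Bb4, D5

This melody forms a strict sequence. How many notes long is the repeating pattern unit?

There are 12 notes; a 4-note unit gives 3 cells:
E5 F#5 D5 F#5 | D5 E5 C5 E5 | C5 D5 Bb4 D5
Every group is a transposition down a 2nd of the one before; no shorter unit works.

4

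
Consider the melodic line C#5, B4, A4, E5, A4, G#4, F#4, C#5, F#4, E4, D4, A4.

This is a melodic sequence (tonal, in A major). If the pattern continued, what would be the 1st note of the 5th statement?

B3

The unit is 4 notes. Position-1 pitches of the 3 shown cells: C#5, A4, F#4.
Carrying that down a 3rd forward: D4 → B3.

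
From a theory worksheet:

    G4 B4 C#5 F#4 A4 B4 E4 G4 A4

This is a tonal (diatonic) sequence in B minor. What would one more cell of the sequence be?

The 3-note cells begin on G4, F#4, E4 — each down a 2nd from the last.
So cell 4 is D4 F#4 G4.

D4 F#4 G4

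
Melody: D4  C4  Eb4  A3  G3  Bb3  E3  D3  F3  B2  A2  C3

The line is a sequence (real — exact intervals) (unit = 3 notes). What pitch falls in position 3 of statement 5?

G2

With 3-note cells, note 3 of each statement runs Eb4, Bb3, F3, C3.
Each moves down a 4th; the next is G2.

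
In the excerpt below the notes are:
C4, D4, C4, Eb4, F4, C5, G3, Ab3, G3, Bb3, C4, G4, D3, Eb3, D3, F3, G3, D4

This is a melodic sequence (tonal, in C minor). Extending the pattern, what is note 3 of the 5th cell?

Grouping in 6s, the 3rd note of each cell is C4, G3, D3.
Extending down a 4th: Ab2 → Eb2.

Eb2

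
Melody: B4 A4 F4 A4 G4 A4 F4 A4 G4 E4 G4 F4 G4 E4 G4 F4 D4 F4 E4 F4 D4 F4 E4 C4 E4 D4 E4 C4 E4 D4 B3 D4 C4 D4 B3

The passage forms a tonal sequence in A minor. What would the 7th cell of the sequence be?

C4 B3 G3 B3 A3 B3 G3

Taking 7-note groups, the heads are B4, A4, G4, F4, E4: the pattern moves down a 2nd.
Extending down a 2nd: D4 → C4.
So cell 7 is C4 B3 G3 B3 A3 B3 G3.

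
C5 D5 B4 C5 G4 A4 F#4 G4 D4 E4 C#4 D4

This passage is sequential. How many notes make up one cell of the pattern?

12 notes total. Splitting into 3 groups of 4:
C5 D5 B4 C5 | G4 A4 F#4 G4 | D4 E4 C#4 D4
That's a consistent down a 4th shift per cell, and no other grouping gives one.

4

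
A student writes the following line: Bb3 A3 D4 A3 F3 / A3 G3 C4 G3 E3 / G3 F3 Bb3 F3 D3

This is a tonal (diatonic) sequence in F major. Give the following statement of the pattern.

F3 E3 A3 E3 C3

Taking 5-note groups, the heads are Bb3, A3, G3: the pattern moves down a 2nd.
So cell 4 is F3 E3 A3 E3 C3.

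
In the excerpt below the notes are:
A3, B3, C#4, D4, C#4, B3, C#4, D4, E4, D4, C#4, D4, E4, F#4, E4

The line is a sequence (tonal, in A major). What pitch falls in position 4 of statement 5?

A4

The unit is 5 notes. Position-4 pitches of the 3 shown cells: D4, E4, F#4.
Carrying that up a 2nd forward: G#4 → A4.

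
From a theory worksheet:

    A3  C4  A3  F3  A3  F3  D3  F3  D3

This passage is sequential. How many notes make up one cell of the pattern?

3

Try groups of 3 (3 cells in 9 notes):
A3 C4 A3 | F3 A3 F3 | D3 F3 D3
Each cell is the previous one down a 3rd — so the unit is 3 notes.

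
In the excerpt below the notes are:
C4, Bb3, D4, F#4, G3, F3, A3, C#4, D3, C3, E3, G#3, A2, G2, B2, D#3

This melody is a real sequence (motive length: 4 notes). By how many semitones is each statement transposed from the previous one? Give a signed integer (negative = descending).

The 4-note cells begin on C4, G3, D3, A2 — each down a 4th from the last.
C4 to G3 spans -5 semitones.

-5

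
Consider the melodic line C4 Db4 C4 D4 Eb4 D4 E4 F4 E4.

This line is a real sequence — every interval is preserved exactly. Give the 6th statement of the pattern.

Taking 3-note groups, the heads are C4, D4, E4: the pattern moves up a 2nd.
Extending up a 2nd: F#4 → G#4 → A#4.
Statement 6 starts on A#4 and keeps the same exact contour: A#4 B4 A#4.

A#4 B4 A#4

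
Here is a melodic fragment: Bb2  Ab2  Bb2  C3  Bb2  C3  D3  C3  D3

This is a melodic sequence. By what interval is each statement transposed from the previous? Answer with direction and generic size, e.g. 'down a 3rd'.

up a 2nd

With a 3-note motive the entries are Bb2, C3, D3, each up a 2nd from the previous.
Bb2 to C3 is up a 2nd.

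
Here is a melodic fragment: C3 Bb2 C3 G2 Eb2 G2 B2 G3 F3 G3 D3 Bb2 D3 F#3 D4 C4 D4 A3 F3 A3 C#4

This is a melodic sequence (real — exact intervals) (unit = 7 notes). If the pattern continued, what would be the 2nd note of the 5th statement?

With 7-note cells, note 2 of each statement runs Bb2, F3, C4.
Carrying that up a 5th forward: G4 → D5.

D5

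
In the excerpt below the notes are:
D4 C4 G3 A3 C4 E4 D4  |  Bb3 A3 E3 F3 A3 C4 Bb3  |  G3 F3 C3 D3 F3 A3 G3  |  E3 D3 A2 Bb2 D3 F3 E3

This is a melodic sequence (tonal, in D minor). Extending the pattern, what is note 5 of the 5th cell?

Bb2

The unit is 7 notes. Position-5 pitches of the 4 shown cells: C4, A3, F3, D3.
From D3, down a 3rd gives Bb2.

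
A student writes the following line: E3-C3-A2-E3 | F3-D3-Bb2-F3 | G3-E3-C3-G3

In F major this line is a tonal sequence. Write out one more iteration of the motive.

A3 F3 D3 A3

The 4-note cells begin on E3, F3, G3 — each up a 2nd from the last.
So cell 4 is A3 F3 D3 A3.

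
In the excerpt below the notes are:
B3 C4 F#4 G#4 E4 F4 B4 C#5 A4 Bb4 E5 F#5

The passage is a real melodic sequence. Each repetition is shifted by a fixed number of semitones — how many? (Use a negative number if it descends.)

With a 4-note motive the entries are B3, E4, A4, each up a 4th from the previous.
Counting half-steps from B3 to E4: 5.

5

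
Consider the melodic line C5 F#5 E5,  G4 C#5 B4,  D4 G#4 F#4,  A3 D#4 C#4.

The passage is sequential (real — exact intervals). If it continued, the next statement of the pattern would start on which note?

E3

Unit = 3 notes; the statements start on C5, G4, D4, A3, moving down a 4th each time.
The next head, down a 4th from A3, is E3.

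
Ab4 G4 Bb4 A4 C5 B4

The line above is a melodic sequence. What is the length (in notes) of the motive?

6 notes total. Splitting into 3 groups of 2:
Ab4 G4 | Bb4 A4 | C5 B4
Every group is a transposition up a 2nd of the one before; no shorter unit works.

2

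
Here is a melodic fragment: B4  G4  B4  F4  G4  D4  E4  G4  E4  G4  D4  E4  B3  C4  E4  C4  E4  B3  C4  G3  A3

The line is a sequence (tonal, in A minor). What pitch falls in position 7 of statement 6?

B2

Grouping in 7s, the 7th note of each cell is E4, C4, A3.
Extending down a 3rd: F3 → D3 → B2.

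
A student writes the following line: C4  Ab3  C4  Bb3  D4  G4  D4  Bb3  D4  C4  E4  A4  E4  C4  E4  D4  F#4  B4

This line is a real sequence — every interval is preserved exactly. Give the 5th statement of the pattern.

G#4 E4 G#4 F#4 A#4 D#5

The 6-note cells begin on C4, D4, E4 — each up a 2nd from the last.
Continuing the starts: F#4 → G#4.
So cell 5 is G#4 E4 G#4 F#4 A#4 D#5.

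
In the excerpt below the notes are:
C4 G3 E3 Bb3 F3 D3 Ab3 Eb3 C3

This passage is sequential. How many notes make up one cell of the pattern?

3

Try groups of 3 (3 cells in 9 notes):
C4 G3 E3 | Bb3 F3 D3 | Ab3 Eb3 C3
That's a consistent down a 2nd shift per cell, and no other grouping gives one.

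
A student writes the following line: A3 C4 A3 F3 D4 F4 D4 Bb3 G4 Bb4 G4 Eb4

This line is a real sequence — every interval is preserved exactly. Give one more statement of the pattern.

Unit = 4 notes; the statements start on A3, D4, G4, moving up a 4th each time.
So cell 4 is C5 Eb5 C5 Ab4.

C5 Eb5 C5 Ab4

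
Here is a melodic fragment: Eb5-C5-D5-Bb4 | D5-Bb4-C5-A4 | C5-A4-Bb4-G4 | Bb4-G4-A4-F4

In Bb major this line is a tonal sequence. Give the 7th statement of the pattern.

The 4-note cells begin on Eb5, D5, C5, Bb4 — each down a 2nd from the last.
Extending down a 2nd: A4 → G4 → F4.
From F4 the diatonic shape gives F4 D4 Eb4 C4.

F4 D4 Eb4 C4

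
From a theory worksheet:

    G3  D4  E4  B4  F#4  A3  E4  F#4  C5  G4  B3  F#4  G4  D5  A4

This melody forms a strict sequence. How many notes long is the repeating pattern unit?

Try groups of 5 (3 cells in 15 notes):
G3 D4 E4 B4 F#4 | A3 E4 F#4 C5 G4 | B3 F#4 G4 D5 A4
That's a consistent up a 2nd shift per cell, and no other grouping gives one.

5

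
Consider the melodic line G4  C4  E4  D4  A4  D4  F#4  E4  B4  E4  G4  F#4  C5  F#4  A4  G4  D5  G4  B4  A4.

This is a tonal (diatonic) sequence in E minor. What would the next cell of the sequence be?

Taking 4-note groups, the heads are G4, A4, B4, C5, D5: the pattern moves up a 2nd.
Statement 6 starts on E5 and keeps the same diatonic contour: E5 A4 C5 B4.

E5 A4 C5 B4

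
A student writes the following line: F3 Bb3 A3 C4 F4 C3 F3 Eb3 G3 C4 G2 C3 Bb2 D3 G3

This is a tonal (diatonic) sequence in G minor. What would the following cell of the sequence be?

With a 5-note motive the entries are F3, C3, G2, each down a 4th from the previous.
So cell 4 is D2 G2 F2 A2 D3.

D2 G2 F2 A2 D3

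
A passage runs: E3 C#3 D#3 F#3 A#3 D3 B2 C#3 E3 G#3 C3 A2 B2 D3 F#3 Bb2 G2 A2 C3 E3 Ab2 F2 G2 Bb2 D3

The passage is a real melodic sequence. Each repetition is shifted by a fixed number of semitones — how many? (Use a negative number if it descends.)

-2

With a 5-note motive the entries are E3, D3, C3, Bb2, Ab2, each down a 2nd from the previous.
E3 to D3 spans -2 semitones.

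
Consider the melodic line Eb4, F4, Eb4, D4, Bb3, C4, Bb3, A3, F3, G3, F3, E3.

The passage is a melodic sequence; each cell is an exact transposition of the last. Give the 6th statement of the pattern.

D2 E2 D2 C#2

Taking 4-note groups, the heads are Eb4, Bb3, F3: the pattern moves down a 4th.
Extending down a 4th: C3 → G2 → D2.
Statement 6 starts on D2 and keeps the same exact contour: D2 E2 D2 C#2.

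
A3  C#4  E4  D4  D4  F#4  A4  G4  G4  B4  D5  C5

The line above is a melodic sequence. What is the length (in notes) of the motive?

4

There are 12 notes; a 4-note unit gives 3 cells:
A3 C#4 E4 D4 | D4 F#4 A4 G4 | G4 B4 D5 C5
Every group is a transposition up a 4th of the one before; no shorter unit works.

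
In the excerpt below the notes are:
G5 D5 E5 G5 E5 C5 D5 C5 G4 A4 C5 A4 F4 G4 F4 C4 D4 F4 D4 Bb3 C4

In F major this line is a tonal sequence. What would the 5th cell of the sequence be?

The 7-note cells begin on G5, C5, F4 — each down a 5th from the last.
Continuing the starts: Bb3 → E3.
Statement 5 starts on E3 and keeps the same diatonic contour: E3 Bb2 C3 E3 C3 A2 Bb2.

E3 Bb2 C3 E3 C3 A2 Bb2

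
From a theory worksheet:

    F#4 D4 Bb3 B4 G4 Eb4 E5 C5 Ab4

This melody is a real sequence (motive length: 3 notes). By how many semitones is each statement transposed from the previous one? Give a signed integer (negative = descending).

Taking 3-note groups, the heads are F#4, B4, E5: the pattern moves up a 4th.
F#4→B4 is 71 − 66 = 5 semitones.

5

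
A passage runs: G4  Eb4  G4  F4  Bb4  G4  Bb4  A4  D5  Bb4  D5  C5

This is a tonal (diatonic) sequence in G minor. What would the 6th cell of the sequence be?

C6 A5 C6 Bb5

With a 4-note motive the entries are G4, Bb4, D5, each up a 3rd from the previous.
Extending up a 3rd: F5 → A5 → C6.
So cell 6 is C6 A5 C6 Bb5.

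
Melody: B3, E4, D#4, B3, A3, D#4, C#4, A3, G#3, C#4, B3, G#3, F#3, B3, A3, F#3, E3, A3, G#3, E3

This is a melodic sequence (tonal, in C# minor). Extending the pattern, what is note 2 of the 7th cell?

F#3

With 4-note cells, note 2 of each statement runs E4, D#4, C#4, B3, A3.
Carrying that down a 2nd forward: G#3 → F#3.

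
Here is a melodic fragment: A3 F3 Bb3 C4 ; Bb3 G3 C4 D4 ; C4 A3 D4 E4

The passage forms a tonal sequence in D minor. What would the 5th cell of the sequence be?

Unit = 4 notes; the statements start on A3, Bb3, C4, moving up a 2nd each time.
Continuing the starts: D4 → E4.
From E4 the diatonic shape gives E4 C4 F4 G4.

E4 C4 F4 G4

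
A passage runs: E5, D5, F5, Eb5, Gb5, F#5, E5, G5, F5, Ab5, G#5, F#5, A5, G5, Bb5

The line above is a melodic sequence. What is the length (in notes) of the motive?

15 notes total. Splitting into 3 groups of 5:
E5 D5 F5 Eb5 Gb5 | F#5 E5 G5 F5 Ab5 | G#5 F#5 A5 G5 Bb5
Every group is a transposition up a 2nd of the one before; no shorter unit works.

5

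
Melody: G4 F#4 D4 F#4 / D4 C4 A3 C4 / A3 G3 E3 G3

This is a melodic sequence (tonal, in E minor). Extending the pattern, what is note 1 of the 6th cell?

Grouping in 4s, the 1st note of each cell is G4, D4, A3.
Each moves down a 4th. Continuing: E3 → B2 → F#2.

F#2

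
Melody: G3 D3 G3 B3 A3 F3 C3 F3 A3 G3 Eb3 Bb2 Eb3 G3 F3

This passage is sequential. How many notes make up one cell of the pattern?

5

There are 15 notes; a 5-note unit gives 3 cells:
G3 D3 G3 B3 A3 | F3 C3 F3 A3 G3 | Eb3 Bb2 Eb3 G3 F3
That's a consistent down a 2nd shift per cell, and no other grouping gives one.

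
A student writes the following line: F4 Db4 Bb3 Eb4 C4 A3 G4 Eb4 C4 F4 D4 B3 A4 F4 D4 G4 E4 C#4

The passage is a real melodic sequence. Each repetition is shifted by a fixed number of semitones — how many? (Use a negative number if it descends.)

Taking 6-note groups, the heads are F4, G4, A4: the pattern moves up a 2nd.
F4→G4 is 67 − 65 = 2 semitones.

2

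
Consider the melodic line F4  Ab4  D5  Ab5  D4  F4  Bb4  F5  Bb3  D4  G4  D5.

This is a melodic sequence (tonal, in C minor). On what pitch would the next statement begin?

Taking 4-note groups, the heads are F4, D4, Bb3: the pattern moves down a 3rd.
One more step down a 3rd gives G3.

G3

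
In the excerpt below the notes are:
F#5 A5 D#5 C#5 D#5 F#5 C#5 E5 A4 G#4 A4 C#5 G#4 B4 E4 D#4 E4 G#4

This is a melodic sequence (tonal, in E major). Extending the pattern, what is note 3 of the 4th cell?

B3

With 6-note cells, note 3 of each statement runs D#5, A4, E4.
From E4, down a 4th gives B3.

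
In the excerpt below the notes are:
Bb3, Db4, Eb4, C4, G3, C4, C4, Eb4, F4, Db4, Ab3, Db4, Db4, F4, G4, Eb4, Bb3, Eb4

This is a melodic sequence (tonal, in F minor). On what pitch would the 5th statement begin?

F4

With a 6-note motive the entries are Bb3, C4, Db4, each up a 2nd from the previous.
Extending the heads up a 2nd: Eb4 → F4.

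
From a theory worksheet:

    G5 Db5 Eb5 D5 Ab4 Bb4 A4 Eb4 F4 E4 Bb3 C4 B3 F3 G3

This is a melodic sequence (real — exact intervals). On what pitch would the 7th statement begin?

C#3

Unit = 3 notes; the statements start on G5, D5, A4, E4, B3, moving down a 4th each time.
Continuing: F#3 → C#3. Statement 7 starts on C#3.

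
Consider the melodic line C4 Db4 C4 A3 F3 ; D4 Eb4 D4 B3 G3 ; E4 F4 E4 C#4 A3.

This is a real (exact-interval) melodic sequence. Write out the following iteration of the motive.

F#4 G4 F#4 D#4 B3

Taking 5-note groups, the heads are C4, D4, E4: the pattern moves up a 2nd.
From F#4 the exact shape gives F#4 G4 F#4 D#4 B3.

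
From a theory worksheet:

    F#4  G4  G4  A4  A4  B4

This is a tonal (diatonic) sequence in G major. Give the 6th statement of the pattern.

With a 2-note motive the entries are F#4, G4, A4, each up a 2nd from the previous.
Extending up a 2nd: B4 → C5 → D5.
From D5 the diatonic shape gives D5 E5.

D5 E5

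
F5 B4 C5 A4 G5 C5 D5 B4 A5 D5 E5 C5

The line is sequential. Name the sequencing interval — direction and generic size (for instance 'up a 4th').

The 4-note cells begin on F5, G5, A5 — each up a 2nd from the last.
From F5 to G5: up a 2nd.

up a 2nd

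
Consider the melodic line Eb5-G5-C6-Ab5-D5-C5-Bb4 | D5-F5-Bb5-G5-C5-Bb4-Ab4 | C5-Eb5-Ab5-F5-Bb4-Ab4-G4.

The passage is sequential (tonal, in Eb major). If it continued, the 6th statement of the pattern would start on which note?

G4

With a 7-note motive the entries are Eb5, D5, C5, each down a 2nd from the previous.
Continuing: Bb4 → Ab4 → G4. Statement 6 starts on G4.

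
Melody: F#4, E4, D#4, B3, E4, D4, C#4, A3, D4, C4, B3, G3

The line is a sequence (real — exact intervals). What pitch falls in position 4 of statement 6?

Db3

Grouping in 4s, the 4th note of each cell is B3, A3, G3.
Each moves down a 2nd. Continuing: F3 → Eb3 → Db3.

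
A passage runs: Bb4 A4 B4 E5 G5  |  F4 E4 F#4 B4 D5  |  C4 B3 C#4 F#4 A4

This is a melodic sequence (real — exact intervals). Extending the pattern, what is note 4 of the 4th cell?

C#4

Grouping in 5s, the 4th note of each cell is E5, B4, F#4.
One more down a 4th gives C#4.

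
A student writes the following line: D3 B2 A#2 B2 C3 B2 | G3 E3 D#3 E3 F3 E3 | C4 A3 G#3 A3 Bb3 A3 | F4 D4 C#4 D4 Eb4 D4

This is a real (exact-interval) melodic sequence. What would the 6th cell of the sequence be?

The 6-note cells begin on D3, G3, C4, F4 — each up a 4th from the last.
Continuing the starts: Bb4 → Eb5.
From Eb5 the exact shape gives Eb5 C5 B4 C5 Db5 C5.

Eb5 C5 B4 C5 Db5 C5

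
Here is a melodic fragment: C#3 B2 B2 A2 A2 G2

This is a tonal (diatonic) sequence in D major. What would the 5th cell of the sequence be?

With a 2-note motive the entries are C#3, B2, A2, each down a 2nd from the previous.
Carrying on: G2 → F#2.
From F#2 the diatonic shape gives F#2 E2.

F#2 E2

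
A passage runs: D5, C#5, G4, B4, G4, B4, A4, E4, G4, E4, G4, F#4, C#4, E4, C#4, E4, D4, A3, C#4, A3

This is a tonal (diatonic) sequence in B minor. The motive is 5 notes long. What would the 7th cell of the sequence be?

F#3 E3 B2 D3 B2

Taking 5-note groups, the heads are D5, B4, G4, E4: the pattern moves down a 3rd.
Continuing the starts: C#4 → A3 → F#3.
From F#3 the diatonic shape gives F#3 E3 B2 D3 B2.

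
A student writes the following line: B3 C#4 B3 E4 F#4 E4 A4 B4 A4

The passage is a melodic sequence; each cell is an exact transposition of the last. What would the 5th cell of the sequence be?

The 3-note cells begin on B3, E4, A4 — each up a 4th from the last.
Continuing the starts: D5 → G5.
Statement 5 starts on G5 and keeps the same exact contour: G5 A5 G5.

G5 A5 G5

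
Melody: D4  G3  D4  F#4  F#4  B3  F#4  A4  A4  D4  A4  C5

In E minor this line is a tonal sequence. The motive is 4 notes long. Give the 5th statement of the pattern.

E5 A4 E5 G5

The 4-note cells begin on D4, F#4, A4 — each up a 3rd from the last.
Continuing the starts: C5 → E5.
From E5 the diatonic shape gives E5 A4 E5 G5.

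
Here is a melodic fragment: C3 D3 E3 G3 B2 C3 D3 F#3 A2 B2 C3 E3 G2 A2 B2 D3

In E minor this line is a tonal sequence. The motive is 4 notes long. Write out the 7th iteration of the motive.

Unit = 4 notes; the statements start on C3, B2, A2, G2, moving down a 2nd each time.
Extending down a 2nd: F#2 → E2 → D2.
From D2 the diatonic shape gives D2 E2 F#2 A2.

D2 E2 F#2 A2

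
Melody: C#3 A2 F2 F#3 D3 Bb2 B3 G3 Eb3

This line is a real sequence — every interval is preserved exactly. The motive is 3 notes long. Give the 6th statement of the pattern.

Unit = 3 notes; the statements start on C#3, F#3, B3, moving up a 4th each time.
Continuing the starts: E4 → A4 → D5.
So cell 6 is D5 Bb4 Gb4.

D5 Bb4 Gb4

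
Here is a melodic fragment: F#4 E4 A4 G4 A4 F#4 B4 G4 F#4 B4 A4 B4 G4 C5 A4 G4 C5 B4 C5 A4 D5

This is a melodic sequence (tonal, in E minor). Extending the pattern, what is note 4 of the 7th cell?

With 7-note cells, note 4 of each statement runs G4, A4, B4.
Each moves up a 2nd. Continuing: C5 → D5 → E5 → F#5.

F#5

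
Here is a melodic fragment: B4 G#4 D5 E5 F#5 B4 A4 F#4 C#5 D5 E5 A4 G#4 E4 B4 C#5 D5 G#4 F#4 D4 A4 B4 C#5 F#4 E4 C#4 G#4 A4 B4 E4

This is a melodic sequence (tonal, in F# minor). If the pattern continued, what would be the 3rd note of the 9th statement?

C#4

Grouping in 6s, the 3rd note of each cell is D5, C#5, B4, A4, G#4.
Extending down a 2nd: F#4 → E4 → D4 → C#4.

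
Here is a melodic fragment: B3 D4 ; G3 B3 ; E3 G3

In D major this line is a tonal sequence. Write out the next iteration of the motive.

C#3 E3

Taking 2-note groups, the heads are B3, G3, E3: the pattern moves down a 3rd.
From C#3 the diatonic shape gives C#3 E3.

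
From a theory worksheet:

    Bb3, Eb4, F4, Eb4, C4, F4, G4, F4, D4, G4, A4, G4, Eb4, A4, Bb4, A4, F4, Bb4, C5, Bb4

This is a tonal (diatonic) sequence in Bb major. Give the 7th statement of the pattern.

The 4-note cells begin on Bb3, C4, D4, Eb4, F4 — each up a 2nd from the last.
Extending up a 2nd: G4 → A4.
So cell 7 is A4 D5 Eb5 D5.

A4 D5 Eb5 D5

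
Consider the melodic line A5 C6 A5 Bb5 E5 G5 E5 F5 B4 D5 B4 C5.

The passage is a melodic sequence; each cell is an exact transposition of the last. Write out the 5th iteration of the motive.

C#4 E4 C#4 D4

Taking 4-note groups, the heads are A5, E5, B4: the pattern moves down a 4th.
Extending down a 4th: F#4 → C#4.
Statement 5 starts on C#4 and keeps the same exact contour: C#4 E4 C#4 D4.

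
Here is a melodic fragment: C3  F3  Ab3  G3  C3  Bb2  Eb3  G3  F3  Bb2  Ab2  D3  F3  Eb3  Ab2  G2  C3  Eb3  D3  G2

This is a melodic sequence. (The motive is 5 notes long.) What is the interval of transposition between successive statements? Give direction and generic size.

down a 2nd

With a 5-note motive the entries are C3, Bb2, Ab2, G2, each down a 2nd from the previous.
From C3 to Bb2: down a 2nd.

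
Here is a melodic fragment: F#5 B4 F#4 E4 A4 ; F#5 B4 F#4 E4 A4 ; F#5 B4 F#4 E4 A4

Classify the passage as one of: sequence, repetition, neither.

Each 5-note cell is identical (F#5 B4 F#4 E4 A4), restated at the same pitch.

repetition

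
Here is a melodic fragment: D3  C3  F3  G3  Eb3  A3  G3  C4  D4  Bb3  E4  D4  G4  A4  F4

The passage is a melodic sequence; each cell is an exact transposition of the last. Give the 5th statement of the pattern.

Taking 5-note groups, the heads are D3, A3, E4: the pattern moves up a 5th.
Continuing the starts: B4 → F#5.
Statement 5 starts on F#5 and keeps the same exact contour: F#5 E5 A5 B5 G5.

F#5 E5 A5 B5 G5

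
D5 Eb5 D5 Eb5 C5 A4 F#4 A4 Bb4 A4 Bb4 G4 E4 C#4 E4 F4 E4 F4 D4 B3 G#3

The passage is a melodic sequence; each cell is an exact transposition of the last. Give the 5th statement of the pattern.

F#3 G3 F#3 G3 E3 C#3 A#2

Unit = 7 notes; the statements start on D5, A4, E4, moving down a 4th each time.
Carrying on: B3 → F#3.
So cell 5 is F#3 G3 F#3 G3 E3 C#3 A#2.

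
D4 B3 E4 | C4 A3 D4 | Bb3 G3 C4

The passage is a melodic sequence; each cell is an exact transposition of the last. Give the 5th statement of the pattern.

Gb3 Eb3 Ab3

With a 3-note motive the entries are D4, C4, Bb3, each down a 2nd from the previous.
Continuing the starts: Ab3 → Gb3.
Statement 5 starts on Gb3 and keeps the same exact contour: Gb3 Eb3 Ab3.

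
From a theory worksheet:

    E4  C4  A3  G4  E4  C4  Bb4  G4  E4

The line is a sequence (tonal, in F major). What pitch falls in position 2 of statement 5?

D5

With 3-note cells, note 2 of each statement runs C4, E4, G4.
Each moves up a 3rd. Continuing: Bb4 → D5.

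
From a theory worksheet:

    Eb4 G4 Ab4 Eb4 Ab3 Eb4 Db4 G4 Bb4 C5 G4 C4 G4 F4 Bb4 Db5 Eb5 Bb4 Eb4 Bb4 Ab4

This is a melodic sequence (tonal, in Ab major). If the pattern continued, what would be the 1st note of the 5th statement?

F5

With 7-note cells, note 1 of each statement runs Eb4, G4, Bb4.
Carrying that up a 3rd forward: Db5 → F5.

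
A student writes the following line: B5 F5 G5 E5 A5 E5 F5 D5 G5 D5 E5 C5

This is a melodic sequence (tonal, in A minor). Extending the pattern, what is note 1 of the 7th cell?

Grouping in 4s, the 1st note of each cell is B5, A5, G5.
Each moves down a 2nd. Continuing: F5 → E5 → D5 → C5.

C5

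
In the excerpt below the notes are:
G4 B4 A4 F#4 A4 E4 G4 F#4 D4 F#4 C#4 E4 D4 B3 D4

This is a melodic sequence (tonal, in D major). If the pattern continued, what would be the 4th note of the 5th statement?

E3

With 5-note cells, note 4 of each statement runs F#4, D4, B3.
Each moves down a 3rd. Continuing: G3 → E3.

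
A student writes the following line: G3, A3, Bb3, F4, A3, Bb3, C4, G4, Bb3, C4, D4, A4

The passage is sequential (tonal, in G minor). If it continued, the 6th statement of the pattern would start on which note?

Eb4

The 4-note cells begin on G3, A3, Bb3 — each up a 2nd from the last.
Continuing: C4 → D4 → Eb4. Statement 6 starts on Eb4.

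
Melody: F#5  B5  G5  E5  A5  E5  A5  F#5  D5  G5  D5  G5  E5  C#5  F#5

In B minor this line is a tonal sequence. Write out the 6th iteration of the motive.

A4 D5 B4 G4 C#5

Unit = 5 notes; the statements start on F#5, E5, D5, moving down a 2nd each time.
Extending down a 2nd: C#5 → B4 → A4.
From A4 the diatonic shape gives A4 D5 B4 G4 C#5.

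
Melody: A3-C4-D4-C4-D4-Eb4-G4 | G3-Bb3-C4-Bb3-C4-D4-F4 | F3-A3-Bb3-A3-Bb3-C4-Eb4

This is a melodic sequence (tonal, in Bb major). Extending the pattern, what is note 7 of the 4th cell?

The unit is 7 notes. Position-7 pitches of the 3 shown cells: G4, F4, Eb4.
From Eb4, down a 2nd gives D4.

D4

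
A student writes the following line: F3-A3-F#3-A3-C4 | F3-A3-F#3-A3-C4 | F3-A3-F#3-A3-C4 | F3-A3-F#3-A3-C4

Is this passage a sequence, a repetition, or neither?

repetition

Each 5-note cell is identical (F3 A3 F#3 A3 C4), restated at the same pitch.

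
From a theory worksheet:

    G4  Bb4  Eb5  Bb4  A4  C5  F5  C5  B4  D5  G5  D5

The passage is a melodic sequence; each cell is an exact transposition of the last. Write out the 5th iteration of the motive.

D#5 F#5 B5 F#5

The 4-note cells begin on G4, A4, B4 — each up a 2nd from the last.
Continuing the starts: C#5 → D#5.
So cell 5 is D#5 F#5 B5 F#5.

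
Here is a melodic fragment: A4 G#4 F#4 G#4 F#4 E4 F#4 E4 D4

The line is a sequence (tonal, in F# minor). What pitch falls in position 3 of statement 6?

Grouping in 3s, the 3rd note of each cell is F#4, E4, D4.
Each moves down a 2nd. Continuing: C#4 → B3 → A3.

A3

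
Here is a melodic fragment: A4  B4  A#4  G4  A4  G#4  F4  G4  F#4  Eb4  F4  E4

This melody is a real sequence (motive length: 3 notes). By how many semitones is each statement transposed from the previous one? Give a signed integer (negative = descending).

Unit = 3 notes; the statements start on A4, G4, F4, Eb4, moving down a 2nd each time.
A4→G4 is 67 − 69 = -2 semitones.

-2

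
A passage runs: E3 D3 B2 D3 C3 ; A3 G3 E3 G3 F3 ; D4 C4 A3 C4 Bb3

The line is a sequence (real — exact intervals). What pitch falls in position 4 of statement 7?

Ab5

The unit is 5 notes. Position-4 pitches of the 3 shown cells: D3, G3, C4.
Each moves up a 4th. Continuing: F4 → Bb4 → Eb5 → Ab5.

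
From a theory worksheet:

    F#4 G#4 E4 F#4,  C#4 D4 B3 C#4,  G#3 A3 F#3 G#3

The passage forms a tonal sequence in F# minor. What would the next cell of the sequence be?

D3 E3 C#3 D3

Unit = 4 notes; the statements start on F#4, C#4, G#3, moving down a 4th each time.
From D3 the diatonic shape gives D3 E3 C#3 D3.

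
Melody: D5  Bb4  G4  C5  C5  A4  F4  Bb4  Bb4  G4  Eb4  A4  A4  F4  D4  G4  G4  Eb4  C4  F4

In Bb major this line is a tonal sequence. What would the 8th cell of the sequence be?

D4 Bb3 G3 C4

Taking 4-note groups, the heads are D5, C5, Bb4, A4, G4: the pattern moves down a 2nd.
Extending down a 2nd: F4 → Eb4 → D4.
So cell 8 is D4 Bb3 G3 C4.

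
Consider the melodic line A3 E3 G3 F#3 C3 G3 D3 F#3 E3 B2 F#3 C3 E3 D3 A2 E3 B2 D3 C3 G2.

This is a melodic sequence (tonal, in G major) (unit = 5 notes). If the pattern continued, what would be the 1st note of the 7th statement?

B2

The unit is 5 notes. Position-1 pitches of the 4 shown cells: A3, G3, F#3, E3.
Each moves down a 2nd. Continuing: D3 → C3 → B2.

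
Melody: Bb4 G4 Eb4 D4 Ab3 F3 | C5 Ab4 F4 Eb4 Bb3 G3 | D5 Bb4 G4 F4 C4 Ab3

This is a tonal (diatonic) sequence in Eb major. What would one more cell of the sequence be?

With a 6-note motive the entries are Bb4, C5, D5, each up a 2nd from the previous.
So cell 4 is Eb5 C5 Ab4 G4 D4 Bb3.

Eb5 C5 Ab4 G4 D4 Bb3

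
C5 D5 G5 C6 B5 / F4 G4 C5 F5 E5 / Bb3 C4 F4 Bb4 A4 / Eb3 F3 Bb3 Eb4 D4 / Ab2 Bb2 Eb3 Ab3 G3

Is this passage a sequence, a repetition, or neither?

Each 5-note cell is the previous one transposed down a 5th.

sequence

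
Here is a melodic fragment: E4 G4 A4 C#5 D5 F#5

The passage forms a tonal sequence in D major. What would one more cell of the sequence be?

G5 B5

The 2-note cells begin on E4, A4, D5 — each up a 4th from the last.
Statement 4 starts on G5 and keeps the same diatonic contour: G5 B5.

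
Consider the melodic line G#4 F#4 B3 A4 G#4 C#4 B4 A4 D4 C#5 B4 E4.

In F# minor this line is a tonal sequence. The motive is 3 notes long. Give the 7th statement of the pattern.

Taking 3-note groups, the heads are G#4, A4, B4, C#5: the pattern moves up a 2nd.
Extending up a 2nd: D5 → E5 → F#5.
From F#5 the diatonic shape gives F#5 E5 A4.

F#5 E5 A4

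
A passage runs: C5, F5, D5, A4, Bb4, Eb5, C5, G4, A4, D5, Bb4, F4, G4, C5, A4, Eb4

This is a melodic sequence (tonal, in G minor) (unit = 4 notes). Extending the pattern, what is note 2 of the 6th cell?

The unit is 4 notes. Position-2 pitches of the 4 shown cells: F5, Eb5, D5, C5.
Carrying that down a 2nd forward: Bb4 → A4.

A4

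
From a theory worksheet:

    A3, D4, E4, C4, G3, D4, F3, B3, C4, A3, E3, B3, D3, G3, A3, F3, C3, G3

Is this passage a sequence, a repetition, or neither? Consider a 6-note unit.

Each 6-note cell is the previous one transposed down a 3rd.

sequence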